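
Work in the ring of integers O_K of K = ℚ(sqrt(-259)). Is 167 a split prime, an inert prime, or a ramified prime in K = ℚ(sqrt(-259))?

d = -259 ≡ 1 (mod 4), so O_K = ℤ[(1+√-259)/2] and disc(K) = d = -259.
167 ∤ -259, so 167 is unramified.
Euler's criterion: (-259)^83 mod 167 = 1. Thus (-259|167) = 1.
d is a quadratic residue mod p, hence 167 splits in O_K.

167 splits in O_K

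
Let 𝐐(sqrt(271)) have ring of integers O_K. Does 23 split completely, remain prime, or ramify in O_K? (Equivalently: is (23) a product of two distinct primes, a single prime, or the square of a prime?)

d = 271 ≡ 3 (mod 4), so O_K = ℤ[√271] and disc(K) = 4d = 1084.
Since gcd(23, 1084) = 1 the prime 23 does not ramify.
Euler's criterion: 271^11 mod 23 = 1. Thus (271|23) = 1.
Legendre symbol 1 ⇒ 23 is split.

p splits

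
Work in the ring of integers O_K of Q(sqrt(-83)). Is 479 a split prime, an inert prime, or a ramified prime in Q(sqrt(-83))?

479 splits in O_K

Since -83 ≡ 1 mod 4, the ring of integers is ℤ[(1+√-83)/2] with discriminant -83.
479 ∤ -83, so 479 is unramified.
(-83/479) = 396^239 mod 479 = 1, giving Legendre symbol 1.
d is a quadratic residue mod p, hence 479 splits in O_K.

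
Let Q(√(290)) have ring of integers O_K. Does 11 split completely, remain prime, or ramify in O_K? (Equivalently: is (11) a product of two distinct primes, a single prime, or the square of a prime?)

split — (11) = 𝔭₁𝔭₂ with 𝔭₁ ≠ 𝔭₂

290 mod 4 = 2, hence disc K = 4·290 = 1160 and O_K = ℤ[√290].
Since gcd(11, 1160) = 1 the prime 11 does not ramify.
Compute (290/11) via Euler: 4^((11-1)/2) mod 11 = 1, so (290/11) = 1.
Legendre symbol 1 ⇒ 11 is split.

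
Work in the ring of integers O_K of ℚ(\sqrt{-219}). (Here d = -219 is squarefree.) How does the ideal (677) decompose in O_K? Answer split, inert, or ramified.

split — (677) = 𝔭₁𝔭₂ with 𝔭₁ ≠ 𝔭₂

d = -219 ≡ 1 (mod 4), so O_K = ℤ[(1+√-219)/2] and disc(K) = d = -219.
disc(K) = -219 is not divisible by 677; 677 is unramified.
Compute (-219/677) via Euler: 458^((677-1)/2) mod 677 = 1, so (-219/677) = 1.
d is a quadratic residue mod p, hence 677 splits in O_K.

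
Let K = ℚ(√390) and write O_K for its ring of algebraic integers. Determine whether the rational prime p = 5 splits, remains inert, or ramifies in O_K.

Since 390 ≢ 1 mod 4, the ring of integers is ℤ[√390] with discriminant 4·390 = 1560.
Ramification test: 5 | 1560. The prime 5 ramifies in K.

ramifies in O_K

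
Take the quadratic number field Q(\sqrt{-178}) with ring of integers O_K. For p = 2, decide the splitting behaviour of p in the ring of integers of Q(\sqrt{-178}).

Since -178 ≢ 1 mod 4, the ring of integers is ℤ[√-178] with discriminant 4·(-178) = -712.
2 divides disc(K) = -712, so 2 ramifies.

2 is ramified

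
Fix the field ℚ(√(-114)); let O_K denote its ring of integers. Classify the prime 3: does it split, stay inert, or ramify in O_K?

ramified

d = -114 ≡ 2 (mod 4), so O_K = ℤ[√-114] and disc(K) = 4d = -456.
disc(K) = -456 = 3·(-152), so p = 3 is ramified.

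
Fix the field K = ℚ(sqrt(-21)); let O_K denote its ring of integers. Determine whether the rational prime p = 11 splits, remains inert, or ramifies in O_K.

p splits

d = -21 ≡ 3 (mod 4), so O_K = ℤ[√-21] and disc(K) = 4d = -84.
11 ∤ -84, so 11 is unramified.
Euler's criterion: (-21)^5 mod 11 = 1. Thus (-21|11) = 1.
Legendre symbol 1 ⇒ 11 is split.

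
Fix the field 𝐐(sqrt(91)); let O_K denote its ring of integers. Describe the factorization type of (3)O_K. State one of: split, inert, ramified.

Since 91 ≢ 1 mod 4, the ring of integers is ℤ[√91] with discriminant 4·91 = 364.
disc(K) = 364 is not divisible by 3; 3 is unramified.
(91/3) = 1^1 mod 3 = 1, giving Legendre symbol 1.
(91/3) = 1, so 3 splits.

p splits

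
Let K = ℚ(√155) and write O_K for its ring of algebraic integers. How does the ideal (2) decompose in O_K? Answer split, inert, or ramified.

155 mod 4 = 3, hence disc K = 4·155 = 620 and O_K = ℤ[√155].
2 divides disc(K) = 620, so 2 ramifies.

ramifies in O_K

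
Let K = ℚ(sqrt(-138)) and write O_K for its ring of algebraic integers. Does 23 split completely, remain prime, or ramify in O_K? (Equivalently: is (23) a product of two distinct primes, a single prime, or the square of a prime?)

-138 mod 4 = 2, hence disc K = 4·(-138) = -552 and O_K = ℤ[√-138].
disc(K) = -552 = 23·(-24), so p = 23 is ramified.

p ramifies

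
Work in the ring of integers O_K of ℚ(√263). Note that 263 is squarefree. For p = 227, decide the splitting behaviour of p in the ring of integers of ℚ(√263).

splits completely

d = 263 ≡ 3 (mod 4), so O_K = ℤ[√263] and disc(K) = 4d = 1052.
disc(K) = 1052 is not divisible by 227; 227 is unramified.
Legendre symbol by Euler's criterion: (263/227) ≡ 263^113 ≡ 1 (mod 227), i.e. (263/227) = 1.
Legendre symbol 1 ⇒ 227 is split.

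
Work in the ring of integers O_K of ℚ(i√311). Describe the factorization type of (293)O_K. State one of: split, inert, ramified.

inert

Since -311 ≡ 1 mod 4, the ring of integers is ℤ[(1+√-311)/2] with discriminant -311.
disc(K) = -311 is not divisible by 293; 293 is unramified.
Legendre symbol by Euler's criterion: (-311/293) ≡ (-311)^146 ≡ 292 (mod 293), i.e. (-311/293) = -1.
d is a non-residue mod p, hence 293 remains inert in O_K.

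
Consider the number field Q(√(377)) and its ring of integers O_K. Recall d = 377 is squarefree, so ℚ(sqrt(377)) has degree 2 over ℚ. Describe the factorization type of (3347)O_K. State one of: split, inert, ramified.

splits completely

Since 377 ≡ 1 mod 4, the ring of integers is ℤ[(1+√377)/2] with discriminant 377.
3347 ∤ 377, so 3347 is unramified.
(377/3347) = 377^1673 mod 3347 = 1, giving Legendre symbol 1.
Legendre symbol 1 ⇒ 3347 is split.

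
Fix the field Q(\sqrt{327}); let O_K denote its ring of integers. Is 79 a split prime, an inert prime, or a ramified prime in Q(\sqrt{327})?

split

Since 327 ≢ 1 mod 4, the ring of integers is ℤ[√327] with discriminant 4·327 = 1308.
79 ∤ 1308, so 79 is unramified.
(327/79) = 11^39 mod 79 = 1, giving Legendre symbol 1.
d is a quadratic residue mod p, hence 79 splits in O_K.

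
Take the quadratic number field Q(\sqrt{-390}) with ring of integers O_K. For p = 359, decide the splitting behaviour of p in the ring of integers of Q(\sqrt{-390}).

splits completely

Since -390 ≢ 1 mod 4, the ring of integers is ℤ[√-390] with discriminant 4·(-390) = -1560.
359 ∤ -1560, so 359 is unramified.
Legendre symbol by Euler's criterion: (-390/359) ≡ (-390)^179 ≡ 1 (mod 359), i.e. (-390/359) = 1.
(-390/359) = 1, so 359 splits.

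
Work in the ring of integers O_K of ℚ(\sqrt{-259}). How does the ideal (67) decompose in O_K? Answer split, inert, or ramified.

67 splits in O_K

d = -259 ≡ 1 (mod 4), so O_K = ℤ[(1+√-259)/2] and disc(K) = d = -259.
disc(K) = -259 is not divisible by 67; 67 is unramified.
Compute (-259/67) via Euler: 9^((67-1)/2) mod 67 = 1, so (-259/67) = 1.
(-259/67) = 1, so 67 splits.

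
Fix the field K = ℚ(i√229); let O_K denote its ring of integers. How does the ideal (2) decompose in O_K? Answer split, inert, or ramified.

ramifies in O_K

Since -229 ≢ 1 mod 4, the ring of integers is ℤ[√-229] with discriminant 4·(-229) = -916.
Ramification test: 2 | -916. The prime 2 ramifies in K.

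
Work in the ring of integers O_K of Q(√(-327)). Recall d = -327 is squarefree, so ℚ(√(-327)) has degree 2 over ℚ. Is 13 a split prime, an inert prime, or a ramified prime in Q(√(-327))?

13 remains inert

-327 mod 4 = 1, hence disc K = -327 and O_K = ℤ[(1+√-327)/2].
Since gcd(13, -327) = 1 the prime 13 does not ramify.
Compute (-327/13) via Euler: 11^((13-1)/2) mod 13 = 12, so (-327/13) = -1.
Legendre symbol -1 ⇒ 13 is inert.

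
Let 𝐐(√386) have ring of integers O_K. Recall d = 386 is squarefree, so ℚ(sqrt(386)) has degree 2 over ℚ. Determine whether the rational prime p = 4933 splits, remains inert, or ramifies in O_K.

Since 386 ≢ 1 mod 4, the ring of integers is ℤ[√386] with discriminant 4·386 = 1544.
Since gcd(4933, 1544) = 1 the prime 4933 does not ramify.
(386/4933) = 386^2466 mod 4933 = 4932, giving Legendre symbol -1.
d is a non-residue mod p, hence 4933 remains inert in O_K.

inert — (4933) stays prime in O_K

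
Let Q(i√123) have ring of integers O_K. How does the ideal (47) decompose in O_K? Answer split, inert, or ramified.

split — (47) = 𝔭₁𝔭₂ with 𝔭₁ ≠ 𝔭₂

-123 mod 4 = 1, hence disc K = -123 and O_K = ℤ[(1+√-123)/2].
47 ∤ -123, so 47 is unramified.
(-123/47) = 18^23 mod 47 = 1, giving Legendre symbol 1.
Legendre symbol 1 ⇒ 47 is split.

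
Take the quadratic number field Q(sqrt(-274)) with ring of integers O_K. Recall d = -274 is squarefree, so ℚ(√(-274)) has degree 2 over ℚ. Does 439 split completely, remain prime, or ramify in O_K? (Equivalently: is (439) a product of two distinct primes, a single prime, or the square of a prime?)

-274 mod 4 = 2, hence disc K = 4·(-274) = -1096 and O_K = ℤ[√-274].
disc(K) = -1096 is not divisible by 439; 439 is unramified.
Legendre symbol by Euler's criterion: (-274/439) ≡ (-274)^219 ≡ 438 (mod 439), i.e. (-274/439) = -1.
(-274/439) = -1, so 439 is inert.

inert — (439) stays prime in O_K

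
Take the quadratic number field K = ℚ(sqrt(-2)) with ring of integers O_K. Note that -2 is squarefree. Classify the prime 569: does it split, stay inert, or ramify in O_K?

Since -2 ≢ 1 mod 4, the ring of integers is ℤ[√-2] with discriminant 4·(-2) = -8.
569 ∤ -8, so 569 is unramified.
Euler's criterion: (-2)^284 mod 569 = 1. Thus (-2|569) = 1.
Legendre symbol 1 ⇒ 569 is split.

569 splits in O_K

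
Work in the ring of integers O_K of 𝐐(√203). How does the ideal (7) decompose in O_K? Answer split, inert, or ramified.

Since 203 ≢ 1 mod 4, the ring of integers is ℤ[√203] with discriminant 4·203 = 812.
7 divides disc(K) = 812, so 7 ramifies.

p ramifies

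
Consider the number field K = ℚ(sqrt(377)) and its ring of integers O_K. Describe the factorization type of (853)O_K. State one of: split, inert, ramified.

853 splits in O_K

d = 377 ≡ 1 (mod 4), so O_K = ℤ[(1+√377)/2] and disc(K) = d = 377.
Since gcd(853, 377) = 1 the prime 853 does not ramify.
Euler's criterion: 377^426 mod 853 = 1. Thus (377|853) = 1.
(377/853) = 1, so 853 splits.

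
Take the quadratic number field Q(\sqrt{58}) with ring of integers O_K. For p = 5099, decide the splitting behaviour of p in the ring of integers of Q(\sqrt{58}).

d = 58 ≡ 2 (mod 4), so O_K = ℤ[√58] and disc(K) = 4d = 232.
disc(K) = 232 is not divisible by 5099; 5099 is unramified.
Euler's criterion: 58^2549 mod 5099 = 5098. Thus (58|5099) = -1.
(58/5099) = -1, so 5099 is inert.

inert — (5099) stays prime in O_K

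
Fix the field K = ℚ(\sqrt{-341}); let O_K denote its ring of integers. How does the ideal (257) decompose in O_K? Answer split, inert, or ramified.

257 splits in O_K

-341 mod 4 = 3, hence disc K = 4·(-341) = -1364 and O_K = ℤ[√-341].
257 ∤ -1364, so 257 is unramified.
(-341/257) = 173^128 mod 257 = 1, giving Legendre symbol 1.
Legendre symbol 1 ⇒ 257 is split.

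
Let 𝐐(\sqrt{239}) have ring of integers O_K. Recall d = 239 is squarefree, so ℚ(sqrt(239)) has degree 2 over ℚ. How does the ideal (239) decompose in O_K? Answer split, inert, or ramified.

ramified

d = 239 ≡ 3 (mod 4), so O_K = ℤ[√239] and disc(K) = 4d = 956.
disc(K) = 956 = 239·4, so p = 239 is ramified.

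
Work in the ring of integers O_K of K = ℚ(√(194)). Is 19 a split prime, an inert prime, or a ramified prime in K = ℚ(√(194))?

split — (19) = 𝔭₁𝔭₂ with 𝔭₁ ≠ 𝔭₂

d = 194 ≡ 2 (mod 4), so O_K = ℤ[√194] and disc(K) = 4d = 776.
19 ∤ 776, so 19 is unramified.
(194/19) = 4^9 mod 19 = 1, giving Legendre symbol 1.
(194/19) = 1, so 19 splits.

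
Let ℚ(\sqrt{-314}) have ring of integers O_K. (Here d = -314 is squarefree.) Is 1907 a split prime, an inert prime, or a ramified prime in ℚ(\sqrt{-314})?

1907 remains inert

Since -314 ≢ 1 mod 4, the ring of integers is ℤ[√-314] with discriminant 4·(-314) = -1256.
1907 ∤ -1256, so 1907 is unramified.
(-314/1907) = 1593^953 mod 1907 = 1906, giving Legendre symbol -1.
Legendre symbol -1 ⇒ 1907 is inert.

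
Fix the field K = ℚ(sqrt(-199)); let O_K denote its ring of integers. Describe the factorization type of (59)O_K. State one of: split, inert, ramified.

p is inert

Since -199 ≡ 1 mod 4, the ring of integers is ℤ[(1+√-199)/2] with discriminant -199.
disc(K) = -199 is not divisible by 59; 59 is unramified.
Euler's criterion: (-199)^29 mod 59 = 58. Thus (-199|59) = -1.
d is a non-residue mod p, hence 59 remains inert in O_K.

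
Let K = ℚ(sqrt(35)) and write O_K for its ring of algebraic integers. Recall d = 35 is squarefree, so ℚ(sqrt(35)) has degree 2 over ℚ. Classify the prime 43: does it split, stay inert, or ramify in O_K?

split — (43) = 𝔭₁𝔭₂ with 𝔭₁ ≠ 𝔭₂

35 mod 4 = 3, hence disc K = 4·35 = 140 and O_K = ℤ[√35].
disc(K) = 140 is not divisible by 43; 43 is unramified.
Compute (35/43) via Euler: 35^((43-1)/2) mod 43 = 1, so (35/43) = 1.
(35/43) = 1, so 43 splits.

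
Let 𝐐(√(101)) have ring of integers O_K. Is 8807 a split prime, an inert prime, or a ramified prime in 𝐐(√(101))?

d = 101 ≡ 1 (mod 4), so O_K = ℤ[(1+√101)/2] and disc(K) = d = 101.
Since gcd(8807, 101) = 1 the prime 8807 does not ramify.
(101/8807) = 101^4403 mod 8807 = 1, giving Legendre symbol 1.
d is a quadratic residue mod p, hence 8807 splits in O_K.

p splits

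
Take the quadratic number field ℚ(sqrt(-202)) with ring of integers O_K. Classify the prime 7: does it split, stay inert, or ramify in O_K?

-202 mod 4 = 2, hence disc K = 4·(-202) = -808 and O_K = ℤ[√-202].
Since gcd(7, -808) = 1 the prime 7 does not ramify.
Legendre symbol by Euler's criterion: (-202/7) ≡ (-202)^3 ≡ 1 (mod 7), i.e. (-202/7) = 1.
d is a quadratic residue mod p, hence 7 splits in O_K.

split — (7) = 𝔭₁𝔭₂ with 𝔭₁ ≠ 𝔭₂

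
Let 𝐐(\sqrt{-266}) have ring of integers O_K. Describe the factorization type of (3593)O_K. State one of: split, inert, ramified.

d = -266 ≡ 2 (mod 4), so O_K = ℤ[√-266] and disc(K) = 4d = -1064.
disc(K) = -1064 is not divisible by 3593; 3593 is unramified.
(-266/3593) = 3327^1796 mod 3593 = 3592, giving Legendre symbol -1.
d is a non-residue mod p, hence 3593 remains inert in O_K.

inert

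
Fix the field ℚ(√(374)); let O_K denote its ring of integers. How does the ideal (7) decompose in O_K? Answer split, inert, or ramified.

d = 374 ≡ 2 (mod 4), so O_K = ℤ[√374] and disc(K) = 4d = 1496.
7 ∤ 1496, so 7 is unramified.
Compute (374/7) via Euler: 3^((7-1)/2) mod 7 = 6, so (374/7) = -1.
Legendre symbol -1 ⇒ 7 is inert.

inert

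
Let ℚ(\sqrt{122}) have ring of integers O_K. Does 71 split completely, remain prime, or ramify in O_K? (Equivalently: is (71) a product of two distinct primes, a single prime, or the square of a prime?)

inert

d = 122 ≡ 2 (mod 4), so O_K = ℤ[√122] and disc(K) = 4d = 488.
Since gcd(71, 488) = 1 the prime 71 does not ramify.
Compute (122/71) via Euler: 51^((71-1)/2) mod 71 = 70, so (122/71) = -1.
d is a non-residue mod p, hence 71 remains inert in O_K.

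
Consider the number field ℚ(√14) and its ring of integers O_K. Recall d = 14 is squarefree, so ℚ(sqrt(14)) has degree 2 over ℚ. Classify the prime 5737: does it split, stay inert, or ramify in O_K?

5737 splits in O_K

Since 14 ≢ 1 mod 4, the ring of integers is ℤ[√14] with discriminant 4·14 = 56.
Since gcd(5737, 56) = 1 the prime 5737 does not ramify.
Legendre symbol by Euler's criterion: (14/5737) ≡ 14^2868 ≡ 1 (mod 5737), i.e. (14/5737) = 1.
(14/5737) = 1, so 5737 splits.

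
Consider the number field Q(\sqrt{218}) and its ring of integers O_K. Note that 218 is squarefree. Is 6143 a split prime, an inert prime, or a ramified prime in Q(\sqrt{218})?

Since 218 ≢ 1 mod 4, the ring of integers is ℤ[√218] with discriminant 4·218 = 872.
disc(K) = 872 is not divisible by 6143; 6143 is unramified.
Compute (218/6143) via Euler: 218^((6143-1)/2) mod 6143 = 6142, so (218/6143) = -1.
Legendre symbol -1 ⇒ 6143 is inert.

inert — (6143) stays prime in O_K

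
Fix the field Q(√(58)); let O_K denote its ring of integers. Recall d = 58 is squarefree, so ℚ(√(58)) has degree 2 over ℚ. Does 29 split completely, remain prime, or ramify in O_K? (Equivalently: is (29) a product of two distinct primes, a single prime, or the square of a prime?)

ramified

d = 58 ≡ 2 (mod 4), so O_K = ℤ[√58] and disc(K) = 4d = 232.
Ramification test: 29 | 232. The prime 29 ramifies in K.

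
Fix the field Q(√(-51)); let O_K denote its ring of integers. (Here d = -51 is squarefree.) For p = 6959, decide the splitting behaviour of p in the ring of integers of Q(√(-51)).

split — (6959) = 𝔭₁𝔭₂ with 𝔭₁ ≠ 𝔭₂

Since -51 ≡ 1 mod 4, the ring of integers is ℤ[(1+√-51)/2] with discriminant -51.
disc(K) = -51 is not divisible by 6959; 6959 is unramified.
Compute (-51/6959) via Euler: 6908^((6959-1)/2) mod 6959 = 1, so (-51/6959) = 1.
(-51/6959) = 1, so 6959 splits.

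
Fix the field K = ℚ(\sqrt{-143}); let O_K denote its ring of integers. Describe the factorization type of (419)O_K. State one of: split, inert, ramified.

419 splits in O_K

Since -143 ≡ 1 mod 4, the ring of integers is ℤ[(1+√-143)/2] with discriminant -143.
Since gcd(419, -143) = 1 the prime 419 does not ramify.
Euler's criterion: (-143)^209 mod 419 = 1. Thus (-143|419) = 1.
(-143/419) = 1, so 419 splits.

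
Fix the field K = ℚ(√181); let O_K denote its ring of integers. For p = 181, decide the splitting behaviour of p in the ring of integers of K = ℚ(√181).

ramified

181 mod 4 = 1, hence disc K = 181 and O_K = ℤ[(1+√181)/2].
disc(K) = 181 = 181·1, so p = 181 is ramified.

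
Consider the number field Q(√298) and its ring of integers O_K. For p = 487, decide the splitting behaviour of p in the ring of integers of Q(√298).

remains prime (inert)

d = 298 ≡ 2 (mod 4), so O_K = ℤ[√298] and disc(K) = 4d = 1192.
487 ∤ 1192, so 487 is unramified.
Compute (298/487) via Euler: 298^((487-1)/2) mod 487 = 486, so (298/487) = -1.
Legendre symbol -1 ⇒ 487 is inert.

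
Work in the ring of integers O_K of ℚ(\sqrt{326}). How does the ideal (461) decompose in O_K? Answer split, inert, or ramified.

remains prime (inert)

326 mod 4 = 2, hence disc K = 4·326 = 1304 and O_K = ℤ[√326].
461 ∤ 1304, so 461 is unramified.
Legendre symbol by Euler's criterion: (326/461) ≡ 326^230 ≡ 460 (mod 461), i.e. (326/461) = -1.
d is a non-residue mod p, hence 461 remains inert in O_K.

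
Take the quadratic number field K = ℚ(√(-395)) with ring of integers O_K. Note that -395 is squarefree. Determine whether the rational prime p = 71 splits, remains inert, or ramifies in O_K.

-395 mod 4 = 1, hence disc K = -395 and O_K = ℤ[(1+√-395)/2].
disc(K) = -395 is not divisible by 71; 71 is unramified.
(-395/71) = 31^35 mod 71 = 70, giving Legendre symbol -1.
d is a non-residue mod p, hence 71 remains inert in O_K.

inert — (71) stays prime in O_K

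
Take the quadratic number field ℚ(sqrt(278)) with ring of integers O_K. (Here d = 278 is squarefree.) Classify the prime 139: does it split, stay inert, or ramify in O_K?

278 mod 4 = 2, hence disc K = 4·278 = 1112 and O_K = ℤ[√278].
139 divides disc(K) = 1112, so 139 ramifies.

ramifies in O_K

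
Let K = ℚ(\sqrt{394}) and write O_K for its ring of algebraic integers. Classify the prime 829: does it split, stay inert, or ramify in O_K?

829 remains inert

394 mod 4 = 2, hence disc K = 4·394 = 1576 and O_K = ℤ[√394].
829 ∤ 1576, so 829 is unramified.
(394/829) = 394^414 mod 829 = 828, giving Legendre symbol -1.
d is a non-residue mod p, hence 829 remains inert in O_K.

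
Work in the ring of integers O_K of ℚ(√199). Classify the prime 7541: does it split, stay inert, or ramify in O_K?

7541 splits in O_K

d = 199 ≡ 3 (mod 4), so O_K = ℤ[√199] and disc(K) = 4d = 796.
disc(K) = 796 is not divisible by 7541; 7541 is unramified.
Euler's criterion: 199^3770 mod 7541 = 1. Thus (199|7541) = 1.
d is a quadratic residue mod p, hence 7541 splits in O_K.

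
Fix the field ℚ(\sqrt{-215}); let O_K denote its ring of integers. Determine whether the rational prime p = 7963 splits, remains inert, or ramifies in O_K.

p splits

d = -215 ≡ 1 (mod 4), so O_K = ℤ[(1+√-215)/2] and disc(K) = d = -215.
Since gcd(7963, -215) = 1 the prime 7963 does not ramify.
Legendre symbol by Euler's criterion: (-215/7963) ≡ (-215)^3981 ≡ 1 (mod 7963), i.e. (-215/7963) = 1.
Legendre symbol 1 ⇒ 7963 is split.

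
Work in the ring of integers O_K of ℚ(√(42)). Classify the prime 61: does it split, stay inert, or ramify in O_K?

61 splits in O_K

Since 42 ≢ 1 mod 4, the ring of integers is ℤ[√42] with discriminant 4·42 = 168.
61 ∤ 168, so 61 is unramified.
(42/61) = 42^30 mod 61 = 1, giving Legendre symbol 1.
(42/61) = 1, so 61 splits.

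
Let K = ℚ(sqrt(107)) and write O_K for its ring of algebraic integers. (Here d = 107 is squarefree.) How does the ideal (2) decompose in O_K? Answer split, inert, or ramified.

d = 107 ≡ 3 (mod 4), so O_K = ℤ[√107] and disc(K) = 4d = 428.
Ramification test: 2 | 428. The prime 2 ramifies in K.

ramified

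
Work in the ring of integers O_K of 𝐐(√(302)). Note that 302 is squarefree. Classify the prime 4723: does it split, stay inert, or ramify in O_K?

302 mod 4 = 2, hence disc K = 4·302 = 1208 and O_K = ℤ[√302].
disc(K) = 1208 is not divisible by 4723; 4723 is unramified.
Compute (302/4723) via Euler: 302^((4723-1)/2) mod 4723 = 1, so (302/4723) = 1.
(302/4723) = 1, so 4723 splits.

split — (4723) = 𝔭₁𝔭₂ with 𝔭₁ ≠ 𝔭₂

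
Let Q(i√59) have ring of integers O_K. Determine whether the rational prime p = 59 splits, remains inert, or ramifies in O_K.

Since -59 ≡ 1 mod 4, the ring of integers is ℤ[(1+√-59)/2] with discriminant -59.
Ramification test: 59 | -59. The prime 59 ramifies in K.

p ramifies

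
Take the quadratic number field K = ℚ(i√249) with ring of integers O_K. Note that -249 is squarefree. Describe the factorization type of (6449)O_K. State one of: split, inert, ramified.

6449 splits in O_K

-249 mod 4 = 3, hence disc K = 4·(-249) = -996 and O_K = ℤ[√-249].
6449 ∤ -996, so 6449 is unramified.
Legendre symbol by Euler's criterion: (-249/6449) ≡ (-249)^3224 ≡ 1 (mod 6449), i.e. (-249/6449) = 1.
Legendre symbol 1 ⇒ 6449 is split.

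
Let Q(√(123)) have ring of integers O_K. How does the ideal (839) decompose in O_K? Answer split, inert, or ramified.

Since 123 ≢ 1 mod 4, the ring of integers is ℤ[√123] with discriminant 4·123 = 492.
Since gcd(839, 492) = 1 the prime 839 does not ramify.
(123/839) = 123^419 mod 839 = 838, giving Legendre symbol -1.
(123/839) = -1, so 839 is inert.

p is inert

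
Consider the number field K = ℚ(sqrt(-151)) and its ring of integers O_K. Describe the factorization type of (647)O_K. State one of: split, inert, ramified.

splits completely

Since -151 ≡ 1 mod 4, the ring of integers is ℤ[(1+√-151)/2] with discriminant -151.
647 ∤ -151, so 647 is unramified.
Legendre symbol by Euler's criterion: (-151/647) ≡ (-151)^323 ≡ 1 (mod 647), i.e. (-151/647) = 1.
(-151/647) = 1, so 647 splits.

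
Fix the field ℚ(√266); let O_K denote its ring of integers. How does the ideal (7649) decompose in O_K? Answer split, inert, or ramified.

Since 266 ≢ 1 mod 4, the ring of integers is ℤ[√266] with discriminant 4·266 = 1064.
7649 ∤ 1064, so 7649 is unramified.
(266/7649) = 266^3824 mod 7649 = 7648, giving Legendre symbol -1.
(266/7649) = -1, so 7649 is inert.

p is inert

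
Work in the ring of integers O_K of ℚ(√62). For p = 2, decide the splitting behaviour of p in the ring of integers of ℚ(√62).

d = 62 ≡ 2 (mod 4), so O_K = ℤ[√62] and disc(K) = 4d = 248.
Ramification test: 2 | 248. The prime 2 ramifies in K.

ramifies in O_K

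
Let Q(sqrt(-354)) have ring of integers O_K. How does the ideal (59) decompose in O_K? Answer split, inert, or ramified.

d = -354 ≡ 2 (mod 4), so O_K = ℤ[√-354] and disc(K) = 4d = -1416.
disc(K) = -1416 = 59·(-24), so p = 59 is ramified.

p ramifies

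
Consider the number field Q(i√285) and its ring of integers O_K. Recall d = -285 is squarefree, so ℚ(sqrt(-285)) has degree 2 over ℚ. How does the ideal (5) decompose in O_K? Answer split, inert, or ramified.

d = -285 ≡ 3 (mod 4), so O_K = ℤ[√-285] and disc(K) = 4d = -1140.
disc(K) = -1140 = 5·(-228), so p = 5 is ramified.

ramifies in O_K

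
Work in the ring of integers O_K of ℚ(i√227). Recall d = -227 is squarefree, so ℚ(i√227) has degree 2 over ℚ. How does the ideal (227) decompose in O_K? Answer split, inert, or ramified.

-227 mod 4 = 1, hence disc K = -227 and O_K = ℤ[(1+√-227)/2].
Ramification test: 227 | -227. The prime 227 ramifies in K.

227 is ramified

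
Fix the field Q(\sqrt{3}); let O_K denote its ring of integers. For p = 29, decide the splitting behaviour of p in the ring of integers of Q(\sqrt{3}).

d = 3 ≡ 3 (mod 4), so O_K = ℤ[√3] and disc(K) = 4d = 12.
Since gcd(29, 12) = 1 the prime 29 does not ramify.
Legendre symbol by Euler's criterion: (3/29) ≡ 3^14 ≡ 28 (mod 29), i.e. (3/29) = -1.
(3/29) = -1, so 29 is inert.

inert — (29) stays prime in O_K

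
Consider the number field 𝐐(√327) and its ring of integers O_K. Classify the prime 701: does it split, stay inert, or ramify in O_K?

d = 327 ≡ 3 (mod 4), so O_K = ℤ[√327] and disc(K) = 4d = 1308.
Since gcd(701, 1308) = 1 the prime 701 does not ramify.
(327/701) = 327^350 mod 701 = 1, giving Legendre symbol 1.
(327/701) = 1, so 701 splits.

split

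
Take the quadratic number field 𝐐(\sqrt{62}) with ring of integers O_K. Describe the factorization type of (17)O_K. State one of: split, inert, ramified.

17 remains inert

Since 62 ≢ 1 mod 4, the ring of integers is ℤ[√62] with discriminant 4·62 = 248.
disc(K) = 248 is not divisible by 17; 17 is unramified.
Euler's criterion: 62^8 mod 17 = 16. Thus (62|17) = -1.
d is a non-residue mod p, hence 17 remains inert in O_K.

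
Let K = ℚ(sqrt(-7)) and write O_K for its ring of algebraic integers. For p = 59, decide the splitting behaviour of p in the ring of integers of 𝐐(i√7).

Since -7 ≡ 1 mod 4, the ring of integers is ℤ[(1+√-7)/2] with discriminant -7.
59 ∤ -7, so 59 is unramified.
(-7/59) = 52^29 mod 59 = 58, giving Legendre symbol -1.
(-7/59) = -1, so 59 is inert.

inert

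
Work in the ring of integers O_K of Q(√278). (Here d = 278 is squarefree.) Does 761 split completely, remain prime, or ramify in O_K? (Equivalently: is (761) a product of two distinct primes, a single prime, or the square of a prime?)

split

d = 278 ≡ 2 (mod 4), so O_K = ℤ[√278] and disc(K) = 4d = 1112.
disc(K) = 1112 is not divisible by 761; 761 is unramified.
(278/761) = 278^380 mod 761 = 1, giving Legendre symbol 1.
d is a quadratic residue mod p, hence 761 splits in O_K.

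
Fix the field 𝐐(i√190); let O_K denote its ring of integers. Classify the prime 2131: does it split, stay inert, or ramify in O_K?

Since -190 ≢ 1 mod 4, the ring of integers is ℤ[√-190] with discriminant 4·(-190) = -760.
2131 ∤ -760, so 2131 is unramified.
(-190/2131) = 1941^1065 mod 2131 = 1, giving Legendre symbol 1.
d is a quadratic residue mod p, hence 2131 splits in O_K.

split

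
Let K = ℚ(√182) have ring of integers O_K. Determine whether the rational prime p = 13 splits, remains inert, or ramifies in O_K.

p ramifies

Since 182 ≢ 1 mod 4, the ring of integers is ℤ[√182] with discriminant 4·182 = 728.
13 divides disc(K) = 728, so 13 ramifies.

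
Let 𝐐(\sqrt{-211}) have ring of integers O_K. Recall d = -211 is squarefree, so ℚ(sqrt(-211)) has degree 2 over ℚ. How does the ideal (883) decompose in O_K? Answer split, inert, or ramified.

inert — (883) stays prime in O_K

d = -211 ≡ 1 (mod 4), so O_K = ℤ[(1+√-211)/2] and disc(K) = d = -211.
Since gcd(883, -211) = 1 the prime 883 does not ramify.
(-211/883) = 672^441 mod 883 = 882, giving Legendre symbol -1.
d is a non-residue mod p, hence 883 remains inert in O_K.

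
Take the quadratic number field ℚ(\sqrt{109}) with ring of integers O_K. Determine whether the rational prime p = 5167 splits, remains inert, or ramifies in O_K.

d = 109 ≡ 1 (mod 4), so O_K = ℤ[(1+√109)/2] and disc(K) = d = 109.
5167 ∤ 109, so 5167 is unramified.
Euler's criterion: 109^2583 mod 5167 = 5166. Thus (109|5167) = -1.
d is a non-residue mod p, hence 5167 remains inert in O_K.

inert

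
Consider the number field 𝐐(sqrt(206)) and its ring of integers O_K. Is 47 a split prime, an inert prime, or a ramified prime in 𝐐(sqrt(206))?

splits completely

d = 206 ≡ 2 (mod 4), so O_K = ℤ[√206] and disc(K) = 4d = 824.
47 ∤ 824, so 47 is unramified.
Compute (206/47) via Euler: 18^((47-1)/2) mod 47 = 1, so (206/47) = 1.
(206/47) = 1, so 47 splits.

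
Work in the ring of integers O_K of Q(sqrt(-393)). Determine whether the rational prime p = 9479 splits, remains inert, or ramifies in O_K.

d = -393 ≡ 3 (mod 4), so O_K = ℤ[√-393] and disc(K) = 4d = -1572.
9479 ∤ -1572, so 9479 is unramified.
(-393/9479) = 9086^4739 mod 9479 = 9478, giving Legendre symbol -1.
Legendre symbol -1 ⇒ 9479 is inert.

9479 remains inert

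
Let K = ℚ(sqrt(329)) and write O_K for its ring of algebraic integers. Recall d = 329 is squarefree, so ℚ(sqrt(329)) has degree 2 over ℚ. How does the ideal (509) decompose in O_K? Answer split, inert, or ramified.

d = 329 ≡ 1 (mod 4), so O_K = ℤ[(1+√329)/2] and disc(K) = d = 329.
disc(K) = 329 is not divisible by 509; 509 is unramified.
(329/509) = 329^254 mod 509 = 1, giving Legendre symbol 1.
Legendre symbol 1 ⇒ 509 is split.

split — (509) = 𝔭₁𝔭₂ with 𝔭₁ ≠ 𝔭₂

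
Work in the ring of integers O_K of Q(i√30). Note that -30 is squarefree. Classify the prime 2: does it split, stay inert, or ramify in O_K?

ramified

d = -30 ≡ 2 (mod 4), so O_K = ℤ[√-30] and disc(K) = 4d = -120.
2 divides disc(K) = -120, so 2 ramifies.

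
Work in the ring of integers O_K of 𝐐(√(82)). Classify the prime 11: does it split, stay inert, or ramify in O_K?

11 splits in O_K

82 mod 4 = 2, hence disc K = 4·82 = 328 and O_K = ℤ[√82].
Since gcd(11, 328) = 1 the prime 11 does not ramify.
Compute (82/11) via Euler: 5^((11-1)/2) mod 11 = 1, so (82/11) = 1.
d is a quadratic residue mod p, hence 11 splits in O_K.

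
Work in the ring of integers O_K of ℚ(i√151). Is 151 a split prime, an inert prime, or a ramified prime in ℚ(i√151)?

ramified — (151) = 𝔭²

d = -151 ≡ 1 (mod 4), so O_K = ℤ[(1+√-151)/2] and disc(K) = d = -151.
151 divides disc(K) = -151, so 151 ramifies.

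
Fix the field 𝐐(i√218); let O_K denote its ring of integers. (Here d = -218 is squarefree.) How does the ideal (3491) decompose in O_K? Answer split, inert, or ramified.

-218 mod 4 = 2, hence disc K = 4·(-218) = -872 and O_K = ℤ[√-218].
3491 ∤ -872, so 3491 is unramified.
(-218/3491) = 3273^1745 mod 3491 = 1, giving Legendre symbol 1.
(-218/3491) = 1, so 3491 splits.

splits completely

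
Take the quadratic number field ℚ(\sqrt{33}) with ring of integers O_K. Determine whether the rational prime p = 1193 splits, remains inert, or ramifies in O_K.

Since 33 ≡ 1 mod 4, the ring of integers is ℤ[(1+√33)/2] with discriminant 33.
disc(K) = 33 is not divisible by 1193; 1193 is unramified.
(33/1193) = 33^596 mod 1193 = 1192, giving Legendre symbol -1.
Legendre symbol -1 ⇒ 1193 is inert.

inert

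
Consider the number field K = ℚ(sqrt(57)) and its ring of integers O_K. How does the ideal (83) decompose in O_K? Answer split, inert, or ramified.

d = 57 ≡ 1 (mod 4), so O_K = ℤ[(1+√57)/2] and disc(K) = d = 57.
83 ∤ 57, so 83 is unramified.
(57/83) = 57^41 mod 83 = 82, giving Legendre symbol -1.
d is a non-residue mod p, hence 83 remains inert in O_K.

inert — (83) stays prime in O_K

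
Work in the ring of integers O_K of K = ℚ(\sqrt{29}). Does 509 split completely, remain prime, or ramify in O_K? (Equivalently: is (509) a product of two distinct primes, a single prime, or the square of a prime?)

splits completely

Since 29 ≡ 1 mod 4, the ring of integers is ℤ[(1+√29)/2] with discriminant 29.
disc(K) = 29 is not divisible by 509; 509 is unramified.
(29/509) = 29^254 mod 509 = 1, giving Legendre symbol 1.
d is a quadratic residue mod p, hence 509 splits in O_K.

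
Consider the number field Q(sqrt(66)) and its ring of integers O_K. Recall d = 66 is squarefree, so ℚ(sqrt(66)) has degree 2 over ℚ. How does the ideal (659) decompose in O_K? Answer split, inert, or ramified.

remains prime (inert)

d = 66 ≡ 2 (mod 4), so O_K = ℤ[√66] and disc(K) = 4d = 264.
659 ∤ 264, so 659 is unramified.
Euler's criterion: 66^329 mod 659 = 658. Thus (66|659) = -1.
d is a non-residue mod p, hence 659 remains inert in O_K.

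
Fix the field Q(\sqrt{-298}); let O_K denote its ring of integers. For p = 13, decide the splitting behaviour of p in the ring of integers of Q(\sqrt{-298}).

splits completely

-298 mod 4 = 2, hence disc K = 4·(-298) = -1192 and O_K = ℤ[√-298].
13 ∤ -1192, so 13 is unramified.
(-298/13) = 1^6 mod 13 = 1, giving Legendre symbol 1.
d is a quadratic residue mod p, hence 13 splits in O_K.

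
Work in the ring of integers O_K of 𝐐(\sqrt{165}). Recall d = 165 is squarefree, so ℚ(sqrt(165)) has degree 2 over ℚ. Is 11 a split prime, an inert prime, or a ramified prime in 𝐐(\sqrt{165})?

p ramifies

d = 165 ≡ 1 (mod 4), so O_K = ℤ[(1+√165)/2] and disc(K) = d = 165.
Ramification test: 11 | 165. The prime 11 ramifies in K.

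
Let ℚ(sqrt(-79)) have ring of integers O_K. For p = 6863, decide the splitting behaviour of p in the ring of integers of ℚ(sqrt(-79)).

Since -79 ≡ 1 mod 4, the ring of integers is ℤ[(1+√-79)/2] with discriminant -79.
6863 ∤ -79, so 6863 is unramified.
Compute (-79/6863) via Euler: 6784^((6863-1)/2) mod 6863 = 6862, so (-79/6863) = -1.
d is a non-residue mod p, hence 6863 remains inert in O_K.

6863 remains inert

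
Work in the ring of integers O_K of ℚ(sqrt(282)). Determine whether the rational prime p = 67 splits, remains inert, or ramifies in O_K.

p splits

282 mod 4 = 2, hence disc K = 4·282 = 1128 and O_K = ℤ[√282].
67 ∤ 1128, so 67 is unramified.
Euler's criterion: 282^33 mod 67 = 1. Thus (282|67) = 1.
d is a quadratic residue mod p, hence 67 splits in O_K.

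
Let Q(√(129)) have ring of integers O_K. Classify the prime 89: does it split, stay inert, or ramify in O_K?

129 mod 4 = 1, hence disc K = 129 and O_K = ℤ[(1+√129)/2].
disc(K) = 129 is not divisible by 89; 89 is unramified.
(129/89) = 40^44 mod 89 = 1, giving Legendre symbol 1.
d is a quadratic residue mod p, hence 89 splits in O_K.

p splits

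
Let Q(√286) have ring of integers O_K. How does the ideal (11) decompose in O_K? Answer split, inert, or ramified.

ramified

d = 286 ≡ 2 (mod 4), so O_K = ℤ[√286] and disc(K) = 4d = 1144.
disc(K) = 1144 = 11·104, so p = 11 is ramified.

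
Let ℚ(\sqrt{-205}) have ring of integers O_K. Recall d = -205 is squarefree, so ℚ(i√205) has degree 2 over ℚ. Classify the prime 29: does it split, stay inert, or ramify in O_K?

-205 mod 4 = 3, hence disc K = 4·(-205) = -820 and O_K = ℤ[√-205].
Since gcd(29, -820) = 1 the prime 29 does not ramify.
Euler's criterion: (-205)^14 mod 29 = 28. Thus (-205|29) = -1.
Legendre symbol -1 ⇒ 29 is inert.

p is inert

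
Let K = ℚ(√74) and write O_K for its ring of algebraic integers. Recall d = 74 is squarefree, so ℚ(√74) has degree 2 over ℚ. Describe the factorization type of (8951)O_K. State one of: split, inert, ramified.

Since 74 ≢ 1 mod 4, the ring of integers is ℤ[√74] with discriminant 4·74 = 296.
Since gcd(8951, 296) = 1 the prime 8951 does not ramify.
Compute (74/8951) via Euler: 74^((8951-1)/2) mod 8951 = 1, so (74/8951) = 1.
Legendre symbol 1 ⇒ 8951 is split.

p splits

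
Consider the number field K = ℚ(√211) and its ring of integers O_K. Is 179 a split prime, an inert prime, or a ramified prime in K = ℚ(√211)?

inert — (179) stays prime in O_K

211 mod 4 = 3, hence disc K = 4·211 = 844 and O_K = ℤ[√211].
disc(K) = 844 is not divisible by 179; 179 is unramified.
Euler's criterion: 211^89 mod 179 = 178. Thus (211|179) = -1.
Legendre symbol -1 ⇒ 179 is inert.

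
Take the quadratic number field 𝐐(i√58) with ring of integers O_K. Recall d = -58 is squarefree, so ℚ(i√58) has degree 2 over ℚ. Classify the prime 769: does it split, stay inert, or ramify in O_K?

inert — (769) stays prime in O_K

-58 mod 4 = 2, hence disc K = 4·(-58) = -232 and O_K = ℤ[√-58].
769 ∤ -232, so 769 is unramified.
Legendre symbol by Euler's criterion: (-58/769) ≡ (-58)^384 ≡ 768 (mod 769), i.e. (-58/769) = -1.
d is a non-residue mod p, hence 769 remains inert in O_K.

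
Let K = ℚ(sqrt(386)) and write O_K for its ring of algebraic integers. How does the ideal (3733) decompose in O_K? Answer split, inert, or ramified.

3733 splits in O_K

Since 386 ≢ 1 mod 4, the ring of integers is ℤ[√386] with discriminant 4·386 = 1544.
3733 ∤ 1544, so 3733 is unramified.
(386/3733) = 386^1866 mod 3733 = 1, giving Legendre symbol 1.
Legendre symbol 1 ⇒ 3733 is split.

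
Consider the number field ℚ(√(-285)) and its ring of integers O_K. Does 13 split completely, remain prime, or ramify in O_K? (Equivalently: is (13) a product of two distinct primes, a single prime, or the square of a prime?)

d = -285 ≡ 3 (mod 4), so O_K = ℤ[√-285] and disc(K) = 4d = -1140.
13 ∤ -1140, so 13 is unramified.
Euler's criterion: (-285)^6 mod 13 = 1. Thus (-285|13) = 1.
(-285/13) = 1, so 13 splits.

split — (13) = 𝔭₁𝔭₂ with 𝔭₁ ≠ 𝔭₂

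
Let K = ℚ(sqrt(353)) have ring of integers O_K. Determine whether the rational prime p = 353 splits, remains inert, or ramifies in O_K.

d = 353 ≡ 1 (mod 4), so O_K = ℤ[(1+√353)/2] and disc(K) = d = 353.
353 divides disc(K) = 353, so 353 ramifies.

p ramifies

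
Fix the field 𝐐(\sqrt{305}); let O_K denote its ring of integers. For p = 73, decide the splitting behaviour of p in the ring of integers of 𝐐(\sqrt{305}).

inert — (73) stays prime in O_K

305 mod 4 = 1, hence disc K = 305 and O_K = ℤ[(1+√305)/2].
73 ∤ 305, so 73 is unramified.
Euler's criterion: 305^36 mod 73 = 72. Thus (305|73) = -1.
d is a non-residue mod p, hence 73 remains inert in O_K.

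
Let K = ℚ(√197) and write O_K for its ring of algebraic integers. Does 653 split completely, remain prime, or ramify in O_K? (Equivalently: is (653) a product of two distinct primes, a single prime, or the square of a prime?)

p splits

d = 197 ≡ 1 (mod 4), so O_K = ℤ[(1+√197)/2] and disc(K) = d = 197.
653 ∤ 197, so 653 is unramified.
Legendre symbol by Euler's criterion: (197/653) ≡ 197^326 ≡ 1 (mod 653), i.e. (197/653) = 1.
d is a quadratic residue mod p, hence 653 splits in O_K.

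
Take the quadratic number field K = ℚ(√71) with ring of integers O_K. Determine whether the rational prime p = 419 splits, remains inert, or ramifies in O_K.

Since 71 ≢ 1 mod 4, the ring of integers is ℤ[√71] with discriminant 4·71 = 284.
419 ∤ 284, so 419 is unramified.
(71/419) = 71^209 mod 419 = 418, giving Legendre symbol -1.
d is a non-residue mod p, hence 419 remains inert in O_K.

inert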